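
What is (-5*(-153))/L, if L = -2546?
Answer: -765/2546 ≈ -0.30047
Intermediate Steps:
(-5*(-153))/L = -5*(-153)/(-2546) = 765*(-1/2546) = -765/2546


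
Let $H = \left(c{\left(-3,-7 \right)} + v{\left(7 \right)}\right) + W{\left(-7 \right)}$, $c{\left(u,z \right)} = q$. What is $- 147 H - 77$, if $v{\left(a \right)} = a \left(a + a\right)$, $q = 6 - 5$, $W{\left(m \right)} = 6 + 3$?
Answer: $-15953$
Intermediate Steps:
$W{\left(m \right)} = 9$
$q = 1$
$c{\left(u,z \right)} = 1$
$v{\left(a \right)} = 2 a^{2}$ ($v{\left(a \right)} = a 2 a = 2 a^{2}$)
$H = 108$ ($H = \left(1 + 2 \cdot 7^{2}\right) + 9 = \left(1 + 2 \cdot 49\right) + 9 = \left(1 + 98\right) + 9 = 99 + 9 = 108$)
$- 147 H - 77 = \left(-147\right) 108 - 77 = -15876 - 77 = -15953$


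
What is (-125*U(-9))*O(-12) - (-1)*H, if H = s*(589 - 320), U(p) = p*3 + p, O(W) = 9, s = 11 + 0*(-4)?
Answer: 43459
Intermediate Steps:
s = 11 (s = 11 + 0 = 11)
U(p) = 4*p (U(p) = 3*p + p = 4*p)
H = 2959 (H = 11*(589 - 320) = 11*269 = 2959)
(-125*U(-9))*O(-12) - (-1)*H = -500*(-9)*9 - (-1)*2959 = -125*(-36)*9 - 1*(-2959) = 4500*9 + 2959 = 40500 + 2959 = 43459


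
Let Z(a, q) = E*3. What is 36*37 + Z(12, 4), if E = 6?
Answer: 1350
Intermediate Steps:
Z(a, q) = 18 (Z(a, q) = 6*3 = 18)
36*37 + Z(12, 4) = 36*37 + 18 = 1332 + 18 = 1350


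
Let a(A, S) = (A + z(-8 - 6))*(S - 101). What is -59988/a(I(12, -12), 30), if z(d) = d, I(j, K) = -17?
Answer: -59988/2201 ≈ -27.255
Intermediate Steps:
a(A, S) = (-101 + S)*(-14 + A) (a(A, S) = (A + (-8 - 6))*(S - 101) = (A - 14)*(-101 + S) = (-14 + A)*(-101 + S) = (-101 + S)*(-14 + A))
-59988/a(I(12, -12), 30) = -59988/(1414 - 101*(-17) - 14*30 - 17*30) = -59988/(1414 + 1717 - 420 - 510) = -59988/2201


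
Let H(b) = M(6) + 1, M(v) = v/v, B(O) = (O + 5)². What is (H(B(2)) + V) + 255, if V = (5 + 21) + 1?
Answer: 284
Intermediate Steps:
B(O) = (5 + O)²
M(v) = 1
H(b) = 2 (H(b) = 1 + 1 = 2)
V = 27 (V = 26 + 1 = 27)
(H(B(2)) + V) + 255 = (2 + 27) + 255 = 29 + 255 = 284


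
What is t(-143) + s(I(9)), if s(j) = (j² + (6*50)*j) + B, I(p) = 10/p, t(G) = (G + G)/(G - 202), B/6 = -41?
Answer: 832732/9315 ≈ 89.397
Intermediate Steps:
B = -246 (B = 6*(-41) = -246)
t(G) = 2*G/(-202 + G) (t(G) = (2*G)/(-202 + G) = 2*G/(-202 + G))
s(j) = -246 + j² + 300*j (s(j) = (j² + (6*50)*j) - 246 = (j² + 300*j) - 246 = -246 + j² + 300*j)
t(-143) + s(I(9)) = 2*(-143)/(-202 - 143) + (-246 + (10/9)² + 300*(10/9)) = 2*(-143)/(-345) + (-246 + (10*(⅑))² + 300*(10*(⅑))) = 2*(-143)*(-1/345) + (-246 + (10/9)² + 300*(10/9)) = 286/345 + (-246 + 100/81 + 1000/3) = 286/345 + 7174/81 = 832732/9315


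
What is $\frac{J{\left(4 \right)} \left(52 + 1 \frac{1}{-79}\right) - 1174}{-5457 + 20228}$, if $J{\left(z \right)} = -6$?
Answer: $- \frac{117388}{1166909} \approx -0.1006$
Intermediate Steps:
$\frac{J{\left(4 \right)} \left(52 + 1 \frac{1}{-79}\right) - 1174}{-5457 + 20228} = \frac{- 6 \left(52 + 1 \frac{1}{-79}\right) - 1174}{-5457 + 20228} = \frac{- 6 \left(52 + 1 \left(- \frac{1}{79}\right)\right) - 1174}{14771} = \left(- 6 \left(52 - \frac{1}{79}\right) - 1174\right) \frac{1}{14771} = \left(\left(-6\right) \frac{4107}{79} - 1174\right) \frac{1}{14771} = \left(- \frac{24642}{79} - 1174\right) \frac{1}{14771} = \left(- \frac{117388}{79}\right) \frac{1}{14771} = - \frac{117388}{1166909}$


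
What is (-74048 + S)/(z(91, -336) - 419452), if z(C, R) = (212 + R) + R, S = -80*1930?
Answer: 28556/52489 ≈ 0.54404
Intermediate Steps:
S = -154400
z(C, R) = 212 + 2*R
(-74048 + S)/(z(91, -336) - 419452) = (-74048 - 154400)/((212 + 2*(-336)) - 419452) = -228448/((212 - 672) - 419452) = -228448/(-460 - 419452) = -228448/(-419912) = -228448*(-1/419912) = 28556/52489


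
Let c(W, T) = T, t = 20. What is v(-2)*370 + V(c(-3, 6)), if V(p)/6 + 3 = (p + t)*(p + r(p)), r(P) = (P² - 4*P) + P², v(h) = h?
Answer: 7666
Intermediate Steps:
r(P) = -4*P + 2*P²
V(p) = -18 + 6*(20 + p)*(p + 2*p*(-2 + p)) (V(p) = -18 + 6*((p + 20)*(p + 2*p*(-2 + p))) = -18 + 6*((20 + p)*(p + 2*p*(-2 + p))) = -18 + 6*(20 + p)*(p + 2*p*(-2 + p)))
v(-2)*370 + V(c(-3, 6)) = -2*370 + (-18 - 360*6 + 12*6³ + 222*6²) = -740 + (-18 - 2160 + 12*216 + 222*36) = -740 + (-18 - 2160 + 2592 + 7992) = -740 + 8406 = 7666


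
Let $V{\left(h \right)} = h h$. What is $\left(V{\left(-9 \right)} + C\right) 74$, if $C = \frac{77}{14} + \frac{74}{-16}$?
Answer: $\frac{24235}{4} \approx 6058.8$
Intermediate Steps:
$V{\left(h \right)} = h^{2}$
$C = \frac{7}{8}$ ($C = 77 \cdot \frac{1}{14} + 74 \left(- \frac{1}{16}\right) = \frac{11}{2} - \frac{37}{8} = \frac{7}{8} \approx 0.875$)
$\left(V{\left(-9 \right)} + C\right) 74 = \left(\left(-9\right)^{2} + \frac{7}{8}\right) 74 = \left(81 + \frac{7}{8}\right) 74 = \frac{655}{8} \cdot 74 = \frac{24235}{4}$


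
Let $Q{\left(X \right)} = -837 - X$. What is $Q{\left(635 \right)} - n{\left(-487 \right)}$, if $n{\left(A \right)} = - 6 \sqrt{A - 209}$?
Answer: $-1472 + 12 i \sqrt{174} \approx -1472.0 + 158.29 i$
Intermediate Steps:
$n{\left(A \right)} = - 6 \sqrt{-209 + A}$
$Q{\left(635 \right)} - n{\left(-487 \right)} = \left(-837 - 635\right) - - 6 \sqrt{-209 - 487} = \left(-837 - 635\right) - - 6 \sqrt{-696} = -1472 - - 6 \cdot 2 i \sqrt{174} = -1472 - - 12 i \sqrt{174} = -1472 + 12 i \sqrt{174}$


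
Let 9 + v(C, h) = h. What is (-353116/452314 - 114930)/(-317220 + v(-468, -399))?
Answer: 6498100142/17958448899 ≈ 0.36184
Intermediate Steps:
v(C, h) = -9 + h
(-353116/452314 - 114930)/(-317220 + v(-468, -399)) = (-353116/452314 - 114930)/(-317220 + (-9 - 399)) = (-353116*1/452314 - 114930)/(-317220 - 408) = (-176558/226157 - 114930)/(-317628) = -25992400568/226157*(-1/317628) = 6498100142/17958448899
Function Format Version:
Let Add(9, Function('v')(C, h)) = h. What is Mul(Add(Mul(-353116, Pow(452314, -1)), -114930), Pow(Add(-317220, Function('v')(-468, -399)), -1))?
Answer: Rational(6498100142, 17958448899) ≈ 0.36184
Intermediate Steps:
Function('v')(C, h) = Add(-9, h)
Mul(Add(Mul(-353116, Pow(452314, -1)), -114930), Pow(Add(-317220, Function('v')(-468, -399)), -1)) = Mul(Add(Mul(-353116, Pow(452314, -1)), -114930), Pow(Add(-317220, Add(-9, -399)), -1)) = Mul(Add(Mul(-353116, Rational(1, 452314)), -114930), Pow(Add(-317220, -408), -1)) = Mul(Add(Rational(-176558, 226157), -114930), Pow(-317628, -1)) = Mul(Rational(-25992400568, 226157), Rational(-1, 317628)) = Rational(6498100142, 17958448899)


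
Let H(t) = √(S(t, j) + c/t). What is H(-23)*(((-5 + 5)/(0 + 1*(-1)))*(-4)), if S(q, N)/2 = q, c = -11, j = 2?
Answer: 0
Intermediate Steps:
S(q, N) = 2*q
H(t) = √(-11/t + 2*t) (H(t) = √(2*t - 11/t) = √(-11/t + 2*t))
H(-23)*(((-5 + 5)/(0 + 1*(-1)))*(-4)) = √(-11/(-23) + 2*(-23))*(((-5 + 5)/(0 + 1*(-1)))*(-4)) = √(-11*(-1/23) - 46)*((0/(0 - 1))*(-4)) = √(11/23 - 46)*((0/(-1))*(-4)) = √(-1047/23)*((0*(-1))*(-4)) = (I*√24081/23)*(0*(-4)) = (I*√24081/23)*0 = 0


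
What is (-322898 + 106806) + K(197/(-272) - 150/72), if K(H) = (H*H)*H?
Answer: -117423127005803/543338496 ≈ -2.1611e+5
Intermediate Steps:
K(H) = H³ (K(H) = H²*H = H³)
(-322898 + 106806) + K(197/(-272) - 150/72) = (-322898 + 106806) + (197/(-272) - 150/72)³ = -216092 + (197*(-1/272) - 150*1/72)³ = -216092 + (-197/272 - 25/12)³ = -216092 + (-2291/816)³ = -216092 - 12024728171/543338496 = -117423127005803/543338496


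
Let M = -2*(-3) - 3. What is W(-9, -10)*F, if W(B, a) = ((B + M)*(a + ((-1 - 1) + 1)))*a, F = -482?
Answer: 318120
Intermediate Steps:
M = 3 (M = 6 - 3 = 3)
W(B, a) = a*(-1 + a)*(3 + B) (W(B, a) = ((B + 3)*(a + ((-1 - 1) + 1)))*a = ((3 + B)*(a + (-2 + 1)))*a = ((3 + B)*(a - 1))*a = ((3 + B)*(-1 + a))*a = ((-1 + a)*(3 + B))*a = a*(-1 + a)*(3 + B))
W(-9, -10)*F = -10*(-3 - 1*(-9) + 3*(-10) - 9*(-10))*(-482) = -10*(-3 + 9 - 30 + 90)*(-482) = -10*66*(-482) = -660*(-482) = 318120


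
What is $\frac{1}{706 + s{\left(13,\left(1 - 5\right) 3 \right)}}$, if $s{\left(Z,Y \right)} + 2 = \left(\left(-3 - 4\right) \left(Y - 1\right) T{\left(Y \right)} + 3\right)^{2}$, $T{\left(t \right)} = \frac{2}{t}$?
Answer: $\frac{36}{30673} \approx 0.0011737$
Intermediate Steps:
$s{\left(Z,Y \right)} = -2 + \left(3 + \frac{2 \left(7 - 7 Y\right)}{Y}\right)^{2}$ ($s{\left(Z,Y \right)} = -2 + \left(\left(-3 - 4\right) \left(Y - 1\right) \frac{2}{Y} + 3\right)^{2} = -2 + \left(- 7 \left(-1 + Y\right) \frac{2}{Y} + 3\right)^{2} = -2 + \left(\left(7 - 7 Y\right) \frac{2}{Y} + 3\right)^{2} = -2 + \left(\frac{2 \left(7 - 7 Y\right)}{Y} + 3\right)^{2} = -2 + \left(3 + \frac{2 \left(7 - 7 Y\right)}{Y}\right)^{2}$)
$\frac{1}{706 + s{\left(13,\left(1 - 5\right) 3 \right)}} = \frac{1}{706 + \left(119 - \frac{308}{\left(1 - 5\right) 3} + \frac{196}{9 \left(1 - 5\right)^{2}}\right)} = \frac{1}{706 + \left(119 - \frac{308}{\left(-4\right) 3} + \frac{196}{144}\right)} = \frac{1}{706 + \left(119 - \frac{308}{-12} + \frac{196}{144}\right)} = \frac{1}{706 + \left(119 - - \frac{77}{3} + 196 \cdot \frac{1}{144}\right)} = \frac{1}{706 + \left(119 + \frac{77}{3} + \frac{49}{36}\right)} = \frac{1}{706 + \frac{5257}{36}} = \frac{1}{\frac{30673}{36}} = \frac{36}{30673}$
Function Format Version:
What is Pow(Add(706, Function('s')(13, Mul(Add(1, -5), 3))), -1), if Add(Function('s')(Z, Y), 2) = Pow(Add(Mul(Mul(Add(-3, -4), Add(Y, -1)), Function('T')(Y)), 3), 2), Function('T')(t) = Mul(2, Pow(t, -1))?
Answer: Rational(36, 30673) ≈ 0.0011737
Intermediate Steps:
Function('s')(Z, Y) = Add(-2, Pow(Add(3, Mul(2, Pow(Y, -1), Add(7, Mul(-7, Y)))), 2)) (Function('s')(Z, Y) = Add(-2, Pow(Add(Mul(Mul(Add(-3, -4), Add(Y, -1)), Mul(2, Pow(Y, -1))), 3), 2)) = Add(-2, Pow(Add(Mul(Mul(-7, Add(-1, Y)), Mul(2, Pow(Y, -1))), 3), 2)) = Add(-2, Pow(Add(Mul(Add(7, Mul(-7, Y)), Mul(2, Pow(Y, -1))), 3), 2)) = Add(-2, Pow(Add(Mul(2, Pow(Y, -1), Add(7, Mul(-7, Y))), 3), 2)) = Add(-2, Pow(Add(3, Mul(2, Pow(Y, -1), Add(7, Mul(-7, Y)))), 2)))
Pow(Add(706, Function('s')(13, Mul(Add(1, -5), 3))), -1) = Pow(Add(706, Add(119, Mul(-308, Pow(Mul(Add(1, -5), 3), -1)), Mul(196, Pow(Mul(Add(1, -5), 3), -2)))), -1) = Pow(Add(706, Add(119, Mul(-308, Pow(Mul(-4, 3), -1)), Mul(196, Pow(Mul(-4, 3), -2)))), -1) = Pow(Add(706, Add(119, Mul(-308, Pow(-12, -1)), Mul(196, Pow(-12, -2)))), -1) = Pow(Add(706, Add(119, Mul(-308, Rational(-1, 12)), Mul(196, Rational(1, 144)))), -1) = Pow(Add(706, Add(119, Rational(77, 3), Rational(49, 36))), -1) = Pow(Add(706, Rational(5257, 36)), -1) = Pow(Rational(30673, 36), -1) = Rational(36, 30673)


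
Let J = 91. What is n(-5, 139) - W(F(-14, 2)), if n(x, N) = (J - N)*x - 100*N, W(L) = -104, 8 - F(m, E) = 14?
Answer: -13556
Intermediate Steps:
F(m, E) = -6 (F(m, E) = 8 - 1*14 = 8 - 14 = -6)
n(x, N) = -100*N + x*(91 - N) (n(x, N) = (91 - N)*x - 100*N = x*(91 - N) - 100*N = -100*N + x*(91 - N))
n(-5, 139) - W(F(-14, 2)) = (-100*139 + 91*(-5) - 1*139*(-5)) - 1*(-104) = (-13900 - 455 + 695) + 104 = -13660 + 104 = -13556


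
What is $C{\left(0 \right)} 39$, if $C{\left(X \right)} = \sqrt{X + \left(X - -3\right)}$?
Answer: $39 \sqrt{3} \approx 67.55$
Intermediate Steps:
$C{\left(X \right)} = \sqrt{3 + 2 X}$ ($C{\left(X \right)} = \sqrt{X + \left(X + 3\right)} = \sqrt{X + \left(3 + X\right)} = \sqrt{3 + 2 X}$)
$C{\left(0 \right)} 39 = \sqrt{3 + 2 \cdot 0} \cdot 39 = \sqrt{3 + 0} \cdot 39 = \sqrt{3} \cdot 39 = 39 \sqrt{3}$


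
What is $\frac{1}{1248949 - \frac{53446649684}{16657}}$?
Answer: $- \frac{16657}{32642906191} \approx -5.1028 \cdot 10^{-7}$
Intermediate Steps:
$\frac{1}{1248949 - \frac{53446649684}{16657}} = \frac{1}{- \frac{32642906191}{16657}} = - \frac{16657}{32642906191}$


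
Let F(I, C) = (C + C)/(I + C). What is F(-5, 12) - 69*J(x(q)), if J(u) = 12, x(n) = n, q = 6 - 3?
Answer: -5772/7 ≈ -824.57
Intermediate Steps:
q = 3
F(I, C) = 2*C/(C + I) (F(I, C) = (2*C)/(C + I) = 2*C/(C + I))
F(-5, 12) - 69*J(x(q)) = 2*12/(12 - 5) - 69*12 = 2*12/7 - 828 = 2*12*(⅐) - 828 = 24/7 - 828 = -5772/7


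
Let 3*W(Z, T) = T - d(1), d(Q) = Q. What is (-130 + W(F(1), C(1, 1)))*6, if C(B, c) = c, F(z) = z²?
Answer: -780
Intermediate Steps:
W(Z, T) = -⅓ + T/3 (W(Z, T) = (T - 1*1)/3 = (T - 1)/3 = (-1 + T)/3 = -⅓ + T/3)
(-130 + W(F(1), C(1, 1)))*6 = (-130 + (-⅓ + (⅓)*1))*6 = (-130 + (-⅓ + ⅓))*6 = (-130 + 0)*6 = -130*6 = -780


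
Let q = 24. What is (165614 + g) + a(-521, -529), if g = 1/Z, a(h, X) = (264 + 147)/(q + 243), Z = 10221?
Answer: 150655322132/909669 ≈ 1.6562e+5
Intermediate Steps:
a(h, X) = 137/89 (a(h, X) = (264 + 147)/(24 + 243) = 411/267 = 411*(1/267) = 137/89)
g = 1/10221 ≈ 9.7838e-5
(165614 + g) + a(-521, -529) = (165614 + 1/10221) + 137/89 = 1692740695/10221 + 137/89 = 150655322132/909669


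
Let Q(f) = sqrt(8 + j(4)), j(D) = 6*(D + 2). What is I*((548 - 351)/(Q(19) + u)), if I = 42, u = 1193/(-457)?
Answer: 4510993074/7766107 + 3456033252*sqrt(11)/7766107 ≈ 2056.8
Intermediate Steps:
u = -1193/457 (u = 1193*(-1/457) = -1193/457 ≈ -2.6105)
j(D) = 12 + 6*D (j(D) = 6*(2 + D) = 12 + 6*D)
Q(f) = 2*sqrt(11) (Q(f) = sqrt(8 + (12 + 6*4)) = sqrt(8 + (12 + 24)) = sqrt(8 + 36) = sqrt(44) = 2*sqrt(11))
I*((548 - 351)/(Q(19) + u)) = 42*((548 - 351)/(2*sqrt(11) - 1193/457)) = 42*(197/(-1193/457 + 2*sqrt(11))) = 8274/(-1193/457 + 2*sqrt(11))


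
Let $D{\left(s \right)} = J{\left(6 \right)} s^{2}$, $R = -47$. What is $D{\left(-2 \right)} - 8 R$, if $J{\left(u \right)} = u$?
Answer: $400$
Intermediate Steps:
$D{\left(s \right)} = 6 s^{2}$
$D{\left(-2 \right)} - 8 R = 6 \left(-2\right)^{2} - -376 = 6 \cdot 4 + 376 = 24 + 376 = 400$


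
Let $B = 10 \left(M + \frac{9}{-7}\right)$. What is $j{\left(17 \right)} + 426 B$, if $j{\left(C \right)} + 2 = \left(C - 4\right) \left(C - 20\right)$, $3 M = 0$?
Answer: $- \frac{38627}{7} \approx -5518.1$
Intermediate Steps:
$M = 0$ ($M = \frac{1}{3} \cdot 0 = 0$)
$j{\left(C \right)} = -2 + \left(-20 + C\right) \left(-4 + C\right)$ ($j{\left(C \right)} = -2 + \left(C - 4\right) \left(C - 20\right) = -2 + \left(-4 + C\right) \left(-20 + C\right) = -2 + \left(-20 + C\right) \left(-4 + C\right)$)
$B = - \frac{90}{7}$ ($B = 10 \left(0 + \frac{9}{-7}\right) = 10 \left(0 + 9 \left(- \frac{1}{7}\right)\right) = 10 \left(0 - \frac{9}{7}\right) = 10 \left(- \frac{9}{7}\right) = - \frac{90}{7} \approx -12.857$)
$j{\left(17 \right)} + 426 B = \left(78 + 17^{2} - 408\right) + 426 \left(- \frac{90}{7}\right) = \left(78 + 289 - 408\right) - \frac{38340}{7} = -41 - \frac{38340}{7} = - \frac{38627}{7}$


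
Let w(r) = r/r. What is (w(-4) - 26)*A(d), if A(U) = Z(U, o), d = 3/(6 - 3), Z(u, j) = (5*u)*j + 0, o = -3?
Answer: 375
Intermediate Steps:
w(r) = 1
Z(u, j) = 5*j*u (Z(u, j) = 5*j*u + 0 = 5*j*u)
d = 1 (d = 3/3 = 3*(⅓) = 1)
A(U) = -15*U (A(U) = 5*(-3)*U = -15*U)
(w(-4) - 26)*A(d) = (1 - 26)*(-15*1) = -25*(-15) = 375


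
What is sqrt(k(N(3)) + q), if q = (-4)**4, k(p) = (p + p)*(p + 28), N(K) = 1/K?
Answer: sqrt(2474)/3 ≈ 16.580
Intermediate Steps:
N(K) = 1/K
k(p) = 2*p*(28 + p) (k(p) = (2*p)*(28 + p) = 2*p*(28 + p))
q = 256
sqrt(k(N(3)) + q) = sqrt(2*(28 + 1/3)/3 + 256) = sqrt(2*(1/3)*(28 + 1/3) + 256) = sqrt(2*(1/3)*(85/3) + 256) = sqrt(170/9 + 256) = sqrt(2474/9) = sqrt(2474)/3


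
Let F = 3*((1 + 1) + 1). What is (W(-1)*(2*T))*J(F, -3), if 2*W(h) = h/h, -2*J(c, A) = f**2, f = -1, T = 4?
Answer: -2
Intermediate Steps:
F = 9 (F = 3*(2 + 1) = 3*3 = 9)
J(c, A) = -1/2 (J(c, A) = -1/2*(-1)**2 = -1/2*1 = -1/2)
W(h) = 1/2 (W(h) = (h/h)/2 = (1/2)*1 = 1/2)
(W(-1)*(2*T))*J(F, -3) = ((2*4)/2)*(-1/2) = ((1/2)*8)*(-1/2) = 4*(-1/2) = -2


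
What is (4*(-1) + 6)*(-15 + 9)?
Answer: -12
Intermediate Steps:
(4*(-1) + 6)*(-15 + 9) = (-4 + 6)*(-6) = 2*(-6) = -12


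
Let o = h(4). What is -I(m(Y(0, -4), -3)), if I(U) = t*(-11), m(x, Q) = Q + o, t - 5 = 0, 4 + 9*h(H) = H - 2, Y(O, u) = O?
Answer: 55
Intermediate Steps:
h(H) = -⅔ + H/9 (h(H) = -4/9 + (H - 2)/9 = -4/9 + (-2 + H)/9 = -4/9 + (-2/9 + H/9) = -⅔ + H/9)
t = 5 (t = 5 + 0 = 5)
o = -2/9 (o = -⅔ + (⅑)*4 = -⅔ + 4/9 = -2/9 ≈ -0.22222)
m(x, Q) = -2/9 + Q (m(x, Q) = Q - 2/9 = -2/9 + Q)
I(U) = -55 (I(U) = 5*(-11) = -55)
-I(m(Y(0, -4), -3)) = -1*(-55) = 55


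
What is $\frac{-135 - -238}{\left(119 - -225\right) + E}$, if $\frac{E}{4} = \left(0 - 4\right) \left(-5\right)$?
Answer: $\frac{103}{424} \approx 0.24292$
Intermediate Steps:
$E = 80$ ($E = 4 \left(0 - 4\right) \left(-5\right) = 4 \left(\left(-4\right) \left(-5\right)\right) = 4 \cdot 20 = 80$)
$\frac{-135 - -238}{\left(119 - -225\right) + E} = \frac{-135 - -238}{\left(119 - -225\right) + 80} = \frac{-135 + 238}{\left(119 + 225\right) + 80} = \frac{103}{344 + 80} = \frac{103}{424}$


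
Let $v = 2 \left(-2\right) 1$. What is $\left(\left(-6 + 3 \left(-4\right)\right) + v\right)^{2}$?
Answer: $484$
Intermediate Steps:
$v = -4$ ($v = \left(-4\right) 1 = -4$)
$\left(\left(-6 + 3 \left(-4\right)\right) + v\right)^{2} = \left(\left(-6 + 3 \left(-4\right)\right) - 4\right)^{2} = \left(\left(-6 - 12\right) - 4\right)^{2} = \left(-18 - 4\right)^{2} = \left(-22\right)^{2} = 484$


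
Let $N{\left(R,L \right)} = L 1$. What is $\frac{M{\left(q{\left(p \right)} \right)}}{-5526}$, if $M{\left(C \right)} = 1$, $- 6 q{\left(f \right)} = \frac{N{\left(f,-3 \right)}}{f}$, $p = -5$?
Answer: $- \frac{1}{5526} \approx -0.00018096$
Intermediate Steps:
$N{\left(R,L \right)} = L$
$q{\left(f \right)} = \frac{1}{2 f}$ ($q{\left(f \right)} = - \frac{\left(-3\right) \frac{1}{f}}{6} = \frac{1}{2 f}$)
$\frac{M{\left(q{\left(p \right)} \right)}}{-5526} = 1 \frac{1}{-5526} = 1 \left(- \frac{1}{5526}\right) = - \frac{1}{5526}$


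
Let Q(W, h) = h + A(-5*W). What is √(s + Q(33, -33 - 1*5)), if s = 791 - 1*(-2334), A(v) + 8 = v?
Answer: √2914 ≈ 53.981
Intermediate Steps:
A(v) = -8 + v
s = 3125 (s = 791 + 2334 = 3125)
Q(W, h) = -8 + h - 5*W (Q(W, h) = h + (-8 - 5*W) = -8 + h - 5*W)
√(s + Q(33, -33 - 1*5)) = √(3125 + (-8 + (-33 - 1*5) - 5*33)) = √(3125 + (-8 + (-33 - 5) - 165)) = √(3125 + (-8 - 38 - 165)) = √(3125 - 211) = √2914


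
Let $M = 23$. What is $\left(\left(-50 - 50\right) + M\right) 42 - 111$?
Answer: $-3345$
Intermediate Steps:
$\left(\left(-50 - 50\right) + M\right) 42 - 111 = \left(\left(-50 - 50\right) + 23\right) 42 - 111 = \left(-100 + 23\right) 42 - 111 = \left(-77\right) 42 - 111 = -3234 - 111 = -3345$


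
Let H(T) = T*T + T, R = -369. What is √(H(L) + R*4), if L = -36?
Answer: 6*I*√6 ≈ 14.697*I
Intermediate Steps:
H(T) = T + T² (H(T) = T² + T = T + T²)
√(H(L) + R*4) = √(-36*(1 - 36) - 369*4) = √(-36*(-35) - 1476) = √(1260 - 1476) = √(-216) = 6*I*√6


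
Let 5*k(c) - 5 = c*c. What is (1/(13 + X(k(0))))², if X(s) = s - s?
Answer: 1/169 ≈ 0.0059172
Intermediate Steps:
k(c) = 1 + c²/5 (k(c) = 1 + (c*c)/5 = 1 + c²/5)
X(s) = 0
(1/(13 + X(k(0))))² = (1/(13 + 0))² = (1/13)² = 1/169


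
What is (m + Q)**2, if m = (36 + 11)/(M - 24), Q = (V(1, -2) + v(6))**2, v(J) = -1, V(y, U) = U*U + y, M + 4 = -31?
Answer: 804609/3481 ≈ 231.14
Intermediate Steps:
M = -35 (M = -4 - 31 = -35)
V(y, U) = y + U**2 (V(y, U) = U**2 + y = y + U**2)
Q = 16 (Q = ((1 + (-2)**2) - 1)**2 = ((1 + 4) - 1)**2 = (5 - 1)**2 = 4**2 = 16)
m = -47/59 (m = (36 + 11)/(-35 - 24) = 47/(-59) = 47*(-1/59) = -47/59 ≈ -0.79661)
(m + Q)**2 = (-47/59 + 16)**2 = (897/59)**2 = 804609/3481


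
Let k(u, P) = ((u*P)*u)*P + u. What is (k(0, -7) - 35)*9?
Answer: -315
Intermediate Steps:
k(u, P) = u + P²*u² (k(u, P) = ((P*u)*u)*P + u = (P*u²)*P + u = P²*u² + u = u + P²*u²)
(k(0, -7) - 35)*9 = (0*(1 + 0*(-7)²) - 35)*9 = (0*(1 + 0*49) - 35)*9 = (0*(1 + 0) - 35)*9 = (0*1 - 35)*9 = (0 - 35)*9 = -35*9 = -315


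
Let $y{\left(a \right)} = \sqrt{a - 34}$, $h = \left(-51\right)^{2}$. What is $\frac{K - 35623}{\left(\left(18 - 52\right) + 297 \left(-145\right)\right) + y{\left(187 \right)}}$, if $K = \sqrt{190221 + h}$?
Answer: $\frac{35623 - \sqrt{192822}}{43099 - 3 \sqrt{17}} \approx 0.81658$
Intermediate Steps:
$h = 2601$
$K = \sqrt{192822}$ ($K = \sqrt{190221 + 2601} = \sqrt{192822} \approx 439.12$)
$y{\left(a \right)} = \sqrt{-34 + a}$
$\frac{K - 35623}{\left(\left(18 - 52\right) + 297 \left(-145\right)\right) + y{\left(187 \right)}} = \frac{\sqrt{192822} - 35623}{\left(\left(18 - 52\right) + 297 \left(-145\right)\right) + \sqrt{-34 + 187}} = \frac{-35623 + \sqrt{192822}}{\left(\left(18 - 52\right) - 43065\right) + \sqrt{153}} = \frac{-35623 + \sqrt{192822}}{\left(-34 - 43065\right) + 3 \sqrt{17}} = \frac{-35623 + \sqrt{192822}}{-43099 + 3 \sqrt{17}}$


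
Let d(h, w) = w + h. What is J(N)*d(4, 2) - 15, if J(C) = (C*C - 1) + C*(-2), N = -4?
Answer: 123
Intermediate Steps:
d(h, w) = h + w
J(C) = -1 + C**2 - 2*C (J(C) = (C**2 - 1) - 2*C = (-1 + C**2) - 2*C = -1 + C**2 - 2*C)
J(N)*d(4, 2) - 15 = (-1 + (-4)**2 - 2*(-4))*(4 + 2) - 15 = (-1 + 16 + 8)*6 - 15 = 23*6 - 15 = 138 - 15 = 123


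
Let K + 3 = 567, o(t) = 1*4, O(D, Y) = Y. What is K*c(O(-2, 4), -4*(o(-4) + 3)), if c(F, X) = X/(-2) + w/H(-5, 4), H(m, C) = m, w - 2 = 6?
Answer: 34968/5 ≈ 6993.6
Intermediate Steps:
w = 8 (w = 2 + 6 = 8)
o(t) = 4
c(F, X) = -8/5 - X/2 (c(F, X) = X/(-2) + 8/(-5) = X*(-½) + 8*(-⅕) = -X/2 - 8/5 = -8/5 - X/2)
K = 564 (K = -3 + 567 = 564)
K*c(O(-2, 4), -4*(o(-4) + 3)) = 564*(-8/5 - (-2)*(4 + 3)) = 564*(-8/5 - (-2)*7) = 564*(-8/5 - ½*(-28)) = 564*(-8/5 + 14) = 564*(62/5) = 34968/5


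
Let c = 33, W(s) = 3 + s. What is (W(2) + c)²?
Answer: 1444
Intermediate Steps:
(W(2) + c)² = ((3 + 2) + 33)² = (5 + 33)² = 38² = 1444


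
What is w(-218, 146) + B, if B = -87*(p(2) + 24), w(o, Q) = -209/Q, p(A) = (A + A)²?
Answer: -508289/146 ≈ -3481.4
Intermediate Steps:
p(A) = 4*A² (p(A) = (2*A)² = 4*A²)
B = -3480 (B = -87*(4*2² + 24) = -87*(4*4 + 24) = -87*(16 + 24) = -87*40 = -3480)
w(-218, 146) + B = -209/146 - 3480 = -508289/146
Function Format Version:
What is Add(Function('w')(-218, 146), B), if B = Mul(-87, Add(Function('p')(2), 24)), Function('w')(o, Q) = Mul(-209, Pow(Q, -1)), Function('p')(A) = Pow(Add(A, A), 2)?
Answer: Rational(-508289, 146) ≈ -3481.4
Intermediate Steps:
Function('p')(A) = Mul(4, Pow(A, 2)) (Function('p')(A) = Pow(Mul(2, A), 2) = Mul(4, Pow(A, 2)))
B = -3480 (B = Mul(-87, Add(Mul(4, Pow(2, 2)), 24)) = Mul(-87, Add(Mul(4, 4), 24)) = Mul(-87, Add(16, 24)) = Mul(-87, 40) = -3480)
Add(Function('w')(-218, 146), B) = Add(Mul(-209, Pow(146, -1)), -3480) = Add(Mul(-209, Rational(1, 146)), -3480) = Add(Rational(-209, 146), -3480) = Rational(-508289, 146)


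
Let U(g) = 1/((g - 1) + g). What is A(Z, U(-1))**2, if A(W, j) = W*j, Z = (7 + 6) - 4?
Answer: 9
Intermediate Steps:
U(g) = 1/(-1 + 2*g) (U(g) = 1/((-1 + g) + g) = 1/(-1 + 2*g))
Z = 9 (Z = 13 - 4 = 9)
A(Z, U(-1))**2 = (9/(-1 + 2*(-1)))**2 = (9/(-1 - 2))**2 = (9/(-3))**2 = (9*(-1/3))**2 = (-3)**2 = 9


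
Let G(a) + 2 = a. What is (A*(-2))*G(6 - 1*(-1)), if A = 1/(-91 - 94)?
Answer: 2/37 ≈ 0.054054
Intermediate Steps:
G(a) = -2 + a
A = -1/185 (A = 1/(-185) = -1/185 ≈ -0.0054054)
(A*(-2))*G(6 - 1*(-1)) = (-1/185*(-2))*(-2 + (6 - 1*(-1))) = 2*(-2 + (6 + 1))/185 = 2*(-2 + 7)/185 = (2/185)*5 = 2/37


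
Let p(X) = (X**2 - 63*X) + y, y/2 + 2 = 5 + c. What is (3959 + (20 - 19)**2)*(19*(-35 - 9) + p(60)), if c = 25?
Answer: -3801600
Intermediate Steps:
y = 56 (y = -4 + 2*(5 + 25) = -4 + 2*30 = -4 + 60 = 56)
p(X) = 56 + X**2 - 63*X (p(X) = (X**2 - 63*X) + 56 = 56 + X**2 - 63*X)
(3959 + (20 - 19)**2)*(19*(-35 - 9) + p(60)) = (3959 + (20 - 19)**2)*(19*(-35 - 9) + (56 + 60**2 - 63*60)) = (3959 + 1**2)*(19*(-44) + (56 + 3600 - 3780)) = (3959 + 1)*(-836 - 124) = 3960*(-960) = -3801600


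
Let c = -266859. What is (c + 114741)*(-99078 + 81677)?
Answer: 2647005318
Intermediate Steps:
(c + 114741)*(-99078 + 81677) = (-266859 + 114741)*(-99078 + 81677) = -152118*(-17401) = 2647005318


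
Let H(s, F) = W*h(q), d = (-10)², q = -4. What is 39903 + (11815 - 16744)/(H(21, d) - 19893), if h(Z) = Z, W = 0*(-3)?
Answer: 264598436/6631 ≈ 39903.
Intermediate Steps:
W = 0
d = 100
H(s, F) = 0 (H(s, F) = 0*(-4) = 0)
39903 + (11815 - 16744)/(H(21, d) - 19893) = 39903 + (11815 - 16744)/(0 - 19893) = 39903 - 4929/(-19893) = 39903 - 4929*(-1/19893) = 39903 + 1643/6631 = 264598436/6631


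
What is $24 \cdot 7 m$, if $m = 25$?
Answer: $4200$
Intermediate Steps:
$24 \cdot 7 m = 24 \cdot 7 \cdot 25 = 168 \cdot 25 = 4200$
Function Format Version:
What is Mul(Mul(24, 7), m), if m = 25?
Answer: 4200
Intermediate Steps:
Mul(Mul(24, 7), m) = Mul(Mul(24, 7), 25) = Mul(168, 25) = 4200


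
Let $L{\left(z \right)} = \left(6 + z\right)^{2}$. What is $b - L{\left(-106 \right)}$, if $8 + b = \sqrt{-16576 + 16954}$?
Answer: $-10008 + 3 \sqrt{42} \approx -9988.6$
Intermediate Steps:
$b = -8 + 3 \sqrt{42}$ ($b = -8 + \sqrt{-16576 + 16954} = -8 + \sqrt{378} = -8 + 3 \sqrt{42} \approx 11.442$)
$b - L{\left(-106 \right)} = \left(-8 + 3 \sqrt{42}\right) - \left(6 - 106\right)^{2} = \left(-8 + 3 \sqrt{42}\right) - \left(-100\right)^{2} = \left(-8 + 3 \sqrt{42}\right) - 10000 = -10008 + 3 \sqrt{42}$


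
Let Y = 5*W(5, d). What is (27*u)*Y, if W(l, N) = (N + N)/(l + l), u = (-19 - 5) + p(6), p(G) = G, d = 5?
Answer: -2430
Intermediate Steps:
u = -18 (u = (-19 - 5) + 6 = -24 + 6 = -18)
W(l, N) = N/l (W(l, N) = (2*N)/((2*l)) = (2*N)*(1/(2*l)) = N/l)
Y = 5 (Y = 5*(5/5) = 5*(5*(⅕)) = 5*1 = 5)
(27*u)*Y = (27*(-18))*5 = -486*5 = -2430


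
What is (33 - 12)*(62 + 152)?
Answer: 4494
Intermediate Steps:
(33 - 12)*(62 + 152) = 21*214 = 4494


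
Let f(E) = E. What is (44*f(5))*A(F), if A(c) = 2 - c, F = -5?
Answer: 1540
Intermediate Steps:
(44*f(5))*A(F) = (44*5)*(2 - 1*(-5)) = 220*(2 + 5) = 220*7 = 1540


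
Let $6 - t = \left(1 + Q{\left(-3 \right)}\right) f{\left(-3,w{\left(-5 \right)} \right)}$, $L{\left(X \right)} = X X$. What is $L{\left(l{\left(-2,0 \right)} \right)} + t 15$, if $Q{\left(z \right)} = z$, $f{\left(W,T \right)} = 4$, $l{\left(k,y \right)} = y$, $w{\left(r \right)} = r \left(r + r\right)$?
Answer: $210$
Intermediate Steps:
$w{\left(r \right)} = 2 r^{2}$ ($w{\left(r \right)} = r 2 r = 2 r^{2}$)
$L{\left(X \right)} = X^{2}$
$t = 14$ ($t = 6 - \left(1 - 3\right) 4 = 6 - \left(-2\right) 4 = 6 - -8 = 6 + 8 = 14$)
$L{\left(l{\left(-2,0 \right)} \right)} + t 15 = 0^{2} + 14 \cdot 15 = 0 + 210 = 210$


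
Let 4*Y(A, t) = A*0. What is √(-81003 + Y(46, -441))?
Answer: I*√81003 ≈ 284.61*I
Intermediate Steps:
Y(A, t) = 0 (Y(A, t) = (A*0)/4 = (¼)*0 = 0)
√(-81003 + Y(46, -441)) = √(-81003 + 0) = √(-81003) = I*√81003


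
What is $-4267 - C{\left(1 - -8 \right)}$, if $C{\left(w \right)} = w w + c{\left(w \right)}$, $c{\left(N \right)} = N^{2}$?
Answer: $-4429$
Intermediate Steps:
$C{\left(w \right)} = 2 w^{2}$ ($C{\left(w \right)} = w w + w^{2} = w^{2} + w^{2} = 2 w^{2}$)
$-4267 - C{\left(1 - -8 \right)} = -4267 - 2 \left(1 - -8\right)^{2} = -4267 - 2 \left(1 + 8\right)^{2} = -4267 - 2 \cdot 9^{2} = -4267 - 2 \cdot 81 = -4267 - 162 = -4429$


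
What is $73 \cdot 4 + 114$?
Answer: $406$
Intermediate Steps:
$73 \cdot 4 + 114 = 292 + 114 = 406$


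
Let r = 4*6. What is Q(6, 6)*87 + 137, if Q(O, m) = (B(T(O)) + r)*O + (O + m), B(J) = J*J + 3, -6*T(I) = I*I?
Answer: 34067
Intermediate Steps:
T(I) = -I²/6 (T(I) = -I*I/6 = -I²/6)
r = 24
B(J) = 3 + J² (B(J) = J² + 3 = 3 + J²)
Q(O, m) = O + m + O*(27 + O⁴/36) (Q(O, m) = ((3 + (-O²/6)²) + 24)*O + (O + m) = ((3 + O⁴/36) + 24)*O + (O + m) = (27 + O⁴/36)*O + (O + m) = O*(27 + O⁴/36) + (O + m) = O + m + O*(27 + O⁴/36))
Q(6, 6)*87 + 137 = (6 + 28*6 + (1/36)*6⁵)*87 + 137 = (6 + 168 + (1/36)*7776)*87 + 137 = (6 + 168 + 216)*87 + 137 = 390*87 + 137 = 33930 + 137 = 34067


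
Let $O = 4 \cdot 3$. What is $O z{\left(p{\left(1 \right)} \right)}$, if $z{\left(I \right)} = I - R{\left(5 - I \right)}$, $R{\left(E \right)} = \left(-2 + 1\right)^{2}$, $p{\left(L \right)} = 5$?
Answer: $48$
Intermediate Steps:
$R{\left(E \right)} = 1$ ($R{\left(E \right)} = \left(-1\right)^{2} = 1$)
$O = 12$
$z{\left(I \right)} = -1 + I$ ($z{\left(I \right)} = I - 1 = -1 + I$)
$O z{\left(p{\left(1 \right)} \right)} = 12 \left(-1 + 5\right) = 12 \cdot 4 = 48$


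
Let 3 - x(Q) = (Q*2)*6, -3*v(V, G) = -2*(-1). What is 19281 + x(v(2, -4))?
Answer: 19292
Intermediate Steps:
v(V, G) = -2/3 (v(V, G) = -(-2)*(-1)/3 = -1/3*2 = -2/3)
x(Q) = 3 - 12*Q (x(Q) = 3 - Q*2*6 = 3 - 2*Q*6 = 3 - 12*Q)
19281 + x(v(2, -4)) = 19281 + (3 - 12*(-2/3)) = 19281 + (3 + 8) = 19281 + 11 = 19292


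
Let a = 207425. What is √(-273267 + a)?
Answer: I*√65842 ≈ 256.6*I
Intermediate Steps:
√(-273267 + a) = √(-273267 + 207425) = √(-65842) = I*√65842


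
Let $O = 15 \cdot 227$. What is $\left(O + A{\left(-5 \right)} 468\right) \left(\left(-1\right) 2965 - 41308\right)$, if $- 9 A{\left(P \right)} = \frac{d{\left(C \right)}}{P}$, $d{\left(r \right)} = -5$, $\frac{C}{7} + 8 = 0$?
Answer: $-148447369$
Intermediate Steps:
$C = -56$ ($C = -56 + 7 \cdot 0 = -56 + 0 = -56$)
$O = 3405$
$A{\left(P \right)} = \frac{5}{9 P}$ ($A{\left(P \right)} = - \frac{\left(-5\right) \frac{1}{P}}{9} = \frac{5}{9 P}$)
$\left(O + A{\left(-5 \right)} 468\right) \left(\left(-1\right) 2965 - 41308\right) = \left(3405 + \frac{5}{9 \left(-5\right)} 468\right) \left(\left(-1\right) 2965 - 41308\right) = \left(3405 + \frac{5}{9} \left(- \frac{1}{5}\right) 468\right) \left(-2965 - 41308\right) = \left(3405 - 52\right) \left(-44273\right) = 3353 \left(-44273\right) = -148447369$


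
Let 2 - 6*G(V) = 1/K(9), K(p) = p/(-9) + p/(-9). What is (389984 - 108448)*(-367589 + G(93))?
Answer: -310468258192/3 ≈ -1.0349e+11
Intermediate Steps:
K(p) = -2*p/9 (K(p) = p*(-1/9) + p*(-1/9) = -p/9 - p/9 = -2*p/9)
G(V) = 5/12 (G(V) = 1/3 - 1/(6*((-2/9*9))) = 1/3 - 1/6/(-2) = 1/3 - 1/6*(-1/2) = 1/3 + 1/12 = 5/12)
(389984 - 108448)*(-367589 + G(93)) = (389984 - 108448)*(-367589 + 5/12) = 281536*(-4411063/12) = -310468258192/3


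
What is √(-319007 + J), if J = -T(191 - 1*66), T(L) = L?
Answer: 2*I*√79783 ≈ 564.92*I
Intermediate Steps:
J = -125 (J = -(191 - 1*66) = -(191 - 66) = -1*125 = -125)
√(-319007 + J) = √(-319007 - 125) = √(-319132) = 2*I*√79783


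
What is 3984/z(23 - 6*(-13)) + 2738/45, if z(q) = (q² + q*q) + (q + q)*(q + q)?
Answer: 27960218/459045 ≈ 60.910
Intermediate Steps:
z(q) = 6*q² (z(q) = (q² + q²) + (2*q)*(2*q) = 2*q² + 4*q² = 6*q²)
3984/z(23 - 6*(-13)) + 2738/45 = 3984/((6*(23 - 6*(-13))²)) + 2738/45 = 3984/((6*(23 - 1*(-78))²)) + 2738*(1/45) = 3984/((6*(23 + 78)²)) + 2738/45 = 3984/((6*101²)) + 2738/45 = 3984/((6*10201)) + 2738/45 = 3984/61206 + 2738/45 = 3984*(1/61206) + 2738/45 = 664/10201 + 2738/45 = 27960218/459045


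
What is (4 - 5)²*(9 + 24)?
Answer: 33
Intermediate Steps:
(4 - 5)²*(9 + 24) = (-1)²*33 = 1*33 = 33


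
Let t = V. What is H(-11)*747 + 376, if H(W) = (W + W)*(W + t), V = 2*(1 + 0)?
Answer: 148282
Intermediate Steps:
V = 2 (V = 2*1 = 2)
t = 2
H(W) = 2*W*(2 + W) (H(W) = (W + W)*(W + 2) = (2*W)*(2 + W) = 2*W*(2 + W))
H(-11)*747 + 376 = (2*(-11)*(2 - 11))*747 + 376 = (2*(-11)*(-9))*747 + 376 = 198*747 + 376 = 147906 + 376 = 148282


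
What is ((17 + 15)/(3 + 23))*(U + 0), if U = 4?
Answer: 64/13 ≈ 4.9231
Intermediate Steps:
((17 + 15)/(3 + 23))*(U + 0) = ((17 + 15)/(3 + 23))*(4 + 0) = (32/26)*4 = (32*(1/26))*4 = (16/13)*4 = 64/13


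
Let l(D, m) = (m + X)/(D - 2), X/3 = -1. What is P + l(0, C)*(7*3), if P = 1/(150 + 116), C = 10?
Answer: -9775/133 ≈ -73.496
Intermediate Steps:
X = -3 (X = 3*(-1) = -3)
l(D, m) = (-3 + m)/(-2 + D) (l(D, m) = (m - 3)/(D - 2) = (-3 + m)/(-2 + D))
P = 1/266 ≈ 0.0037594
P + l(0, C)*(7*3) = 1/266 + ((-3 + 10)/(-2 + 0))*(7*3) = 1/266 + (7/(-2))*21 = 1/266 - ½*7*21 = 1/266 - 7/2*21 = 1/266 - 147/2 = -9775/133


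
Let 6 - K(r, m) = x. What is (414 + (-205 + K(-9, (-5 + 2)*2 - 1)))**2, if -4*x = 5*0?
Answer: 46225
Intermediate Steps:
x = 0 (x = -5*0/4 = -1/4*0 = 0)
K(r, m) = 6 (K(r, m) = 6 - 1*0 = 6 + 0 = 6)
(414 + (-205 + K(-9, (-5 + 2)*2 - 1)))**2 = (414 + (-205 + 6))**2 = (414 - 199)**2 = 215**2 = 46225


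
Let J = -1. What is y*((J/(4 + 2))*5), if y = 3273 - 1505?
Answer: -4420/3 ≈ -1473.3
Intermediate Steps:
y = 1768
y*((J/(4 + 2))*5) = 1768*(-1/(4 + 2)*5) = 1768*(-1/6*5) = 1768*(-1*⅙*5) = 1768*(-⅙*5) = 1768*(-⅚) = -4420/3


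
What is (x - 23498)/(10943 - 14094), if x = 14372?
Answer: 9126/3151 ≈ 2.8962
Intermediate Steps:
(x - 23498)/(10943 - 14094) = (14372 - 23498)/(10943 - 14094) = -9126/(-3151) = -9126*(-1/3151) = 9126/3151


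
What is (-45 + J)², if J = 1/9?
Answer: 163216/81 ≈ 2015.0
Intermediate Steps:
J = ⅑ ≈ 0.11111
(-45 + J)² = (-45 + ⅑)² = (-404/9)² = 163216/81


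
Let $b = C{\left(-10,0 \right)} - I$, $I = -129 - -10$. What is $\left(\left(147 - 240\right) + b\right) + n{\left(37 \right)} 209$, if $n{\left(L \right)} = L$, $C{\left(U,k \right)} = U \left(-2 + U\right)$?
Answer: $7879$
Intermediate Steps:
$I = -119$ ($I = -129 + 10 = -119$)
$b = 239$ ($b = - 10 \left(-2 - 10\right) - -119 = \left(-10\right) \left(-12\right) + 119 = 120 + 119 = 239$)
$\left(\left(147 - 240\right) + b\right) + n{\left(37 \right)} 209 = \left(\left(147 - 240\right) + 239\right) + 37 \cdot 209 = \left(-93 + 239\right) + 7733 = 146 + 7733 = 7879$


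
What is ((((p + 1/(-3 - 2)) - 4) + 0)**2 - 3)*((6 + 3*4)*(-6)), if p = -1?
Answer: -64908/25 ≈ -2596.3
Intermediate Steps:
((((p + 1/(-3 - 2)) - 4) + 0)**2 - 3)*((6 + 3*4)*(-6)) = ((((-1 + 1/(-3 - 2)) - 4) + 0)**2 - 3)*((6 + 3*4)*(-6)) = ((((-1 + 1/(-5)) - 4) + 0)**2 - 3)*((6 + 12)*(-6)) = ((((-1 - 1/5) - 4) + 0)**2 - 3)*(18*(-6)) = (((-6/5 - 4) + 0)**2 - 3)*(-108) = ((-26/5 + 0)**2 - 3)*(-108) = ((-26/5)**2 - 3)*(-108) = (676/25 - 3)*(-108) = (601/25)*(-108) = -64908/25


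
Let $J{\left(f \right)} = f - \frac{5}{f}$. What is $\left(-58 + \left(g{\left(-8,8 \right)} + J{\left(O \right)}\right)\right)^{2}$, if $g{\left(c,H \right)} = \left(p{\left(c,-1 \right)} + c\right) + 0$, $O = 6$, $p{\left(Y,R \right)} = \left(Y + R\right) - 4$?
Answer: $\frac{196249}{36} \approx 5451.4$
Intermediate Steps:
$p{\left(Y,R \right)} = -4 + R + Y$ ($p{\left(Y,R \right)} = \left(R + Y\right) - 4 = -4 + R + Y$)
$g{\left(c,H \right)} = -5 + 2 c$ ($g{\left(c,H \right)} = \left(\left(-4 - 1 + c\right) + c\right) + 0 = \left(\left(-5 + c\right) + c\right) + 0 = \left(-5 + 2 c\right) + 0 = -5 + 2 c$)
$\left(-58 + \left(g{\left(-8,8 \right)} + J{\left(O \right)}\right)\right)^{2} = \left(-58 + \left(\left(-5 + 2 \left(-8\right)\right) + \left(6 - \frac{5}{6}\right)\right)\right)^{2} = \left(-58 + \left(\left(-5 - 16\right) + \left(6 - \frac{5}{6}\right)\right)\right)^{2} = \left(-58 + \left(-21 + \left(6 - \frac{5}{6}\right)\right)\right)^{2} = \left(-58 + \left(-21 + \frac{31}{6}\right)\right)^{2} = \left(-58 - \frac{95}{6}\right)^{2} = \left(- \frac{443}{6}\right)^{2} = \frac{196249}{36}$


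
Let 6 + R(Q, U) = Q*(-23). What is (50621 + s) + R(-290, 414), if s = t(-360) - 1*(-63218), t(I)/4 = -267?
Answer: 119435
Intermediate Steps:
R(Q, U) = -6 - 23*Q (R(Q, U) = -6 + Q*(-23) = -6 - 23*Q)
t(I) = -1068 (t(I) = 4*(-267) = -1068)
s = 62150 (s = -1068 - 1*(-63218) = -1068 + 63218 = 62150)
(50621 + s) + R(-290, 414) = (50621 + 62150) + (-6 - 23*(-290)) = 112771 + (-6 + 6670) = 112771 + 6664 = 119435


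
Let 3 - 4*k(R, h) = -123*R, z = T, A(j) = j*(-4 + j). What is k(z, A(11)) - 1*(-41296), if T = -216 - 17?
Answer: 34132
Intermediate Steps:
T = -233
z = -233
k(R, h) = ¾ + 123*R/4 (k(R, h) = ¾ - (-123)*R/4 = ¾ + 123*R/4)
k(z, A(11)) - 1*(-41296) = (¾ + (123/4)*(-233)) - 1*(-41296) = (¾ - 28659/4) + 41296 = -7164 + 41296 = 34132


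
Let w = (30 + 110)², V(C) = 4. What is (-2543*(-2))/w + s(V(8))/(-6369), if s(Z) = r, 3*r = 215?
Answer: 46482101/187248600 ≈ 0.24824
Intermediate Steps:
r = 215/3 (r = (⅓)*215 = 215/3 ≈ 71.667)
s(Z) = 215/3
w = 19600 (w = 140² = 19600)
(-2543*(-2))/w + s(V(8))/(-6369) = -2543*(-2)/19600 + (215/3)/(-6369) = 5086*(1/19600) + (215/3)*(-1/6369) = 2543/9800 - 215/19107 = 46482101/187248600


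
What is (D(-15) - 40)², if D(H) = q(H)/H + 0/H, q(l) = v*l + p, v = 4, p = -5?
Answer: 11449/9 ≈ 1272.1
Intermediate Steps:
q(l) = -5 + 4*l (q(l) = 4*l - 5 = -5 + 4*l)
D(H) = (-5 + 4*H)/H (D(H) = (-5 + 4*H)/H + 0/H = (-5 + 4*H)/H + 0 = (-5 + 4*H)/H)
(D(-15) - 40)² = ((4 - 5/(-15)) - 40)² = ((4 - 5*(-1/15)) - 40)² = ((4 + ⅓) - 40)² = (13/3 - 40)² = (-107/3)² = 11449/9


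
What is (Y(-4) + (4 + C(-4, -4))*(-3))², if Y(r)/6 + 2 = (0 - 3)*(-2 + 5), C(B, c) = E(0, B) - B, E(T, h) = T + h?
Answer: 6084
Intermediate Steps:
C(B, c) = 0 (C(B, c) = (0 + B) - B = B - B = 0)
Y(r) = -66 (Y(r) = -12 + 6*((0 - 3)*(-2 + 5)) = -12 + 6*(-3*3) = -12 + 6*(-9) = -12 - 54 = -66)
(Y(-4) + (4 + C(-4, -4))*(-3))² = (-66 + (4 + 0)*(-3))² = (-66 + 4*(-3))² = (-66 - 12)² = (-78)² = 6084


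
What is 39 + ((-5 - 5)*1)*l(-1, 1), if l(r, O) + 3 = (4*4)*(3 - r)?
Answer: -571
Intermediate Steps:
l(r, O) = 45 - 16*r (l(r, O) = -3 + (4*4)*(3 - r) = -3 + 16*(3 - r) = -3 + (48 - 16*r) = 45 - 16*r)
39 + ((-5 - 5)*1)*l(-1, 1) = 39 + ((-5 - 5)*1)*(45 - 16*(-1)) = 39 + (-10*1)*(45 + 16) = 39 - 10*61 = 39 - 610 = -571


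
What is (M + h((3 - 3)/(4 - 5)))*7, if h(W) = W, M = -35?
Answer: -245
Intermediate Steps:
(M + h((3 - 3)/(4 - 5)))*7 = (-35 + (3 - 3)/(4 - 5))*7 = (-35 + 0/(-1))*7 = (-35 + 0*(-1))*7 = (-35 + 0)*7 = -35*7 = -245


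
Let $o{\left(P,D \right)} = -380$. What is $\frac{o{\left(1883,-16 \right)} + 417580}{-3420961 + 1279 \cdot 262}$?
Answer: $- \frac{417200}{3085863} \approx -0.1352$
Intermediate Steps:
$\frac{o{\left(1883,-16 \right)} + 417580}{-3420961 + 1279 \cdot 262} = \frac{-380 + 417580}{-3420961 + 1279 \cdot 262} = \frac{417200}{-3420961 + 335098} = \frac{417200}{-3085863} = 417200 \left(- \frac{1}{3085863}\right) = - \frac{417200}{3085863}$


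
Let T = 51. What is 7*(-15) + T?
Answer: -54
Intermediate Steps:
7*(-15) + T = 7*(-15) + 51 = -105 + 51 = -54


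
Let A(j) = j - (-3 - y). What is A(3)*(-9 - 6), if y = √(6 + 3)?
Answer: -135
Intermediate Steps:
y = 3 (y = √9 = 3)
A(j) = 6 + j (A(j) = j - (-3 - 1*3) = j - (-3 - 3) = j - 1*(-6) = j + 6 = 6 + j)
A(3)*(-9 - 6) = (6 + 3)*(-9 - 6) = 9*(-15) = -135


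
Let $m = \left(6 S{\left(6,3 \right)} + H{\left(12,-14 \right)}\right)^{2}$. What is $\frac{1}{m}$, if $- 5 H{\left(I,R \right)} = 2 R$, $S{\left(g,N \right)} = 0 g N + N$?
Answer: $\frac{25}{13924} \approx 0.0017955$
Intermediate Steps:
$S{\left(g,N \right)} = N$ ($S{\left(g,N \right)} = 0 N + N = 0 + N = N$)
$H{\left(I,R \right)} = - \frac{2 R}{5}$
$m = \frac{13924}{25}$ ($m = \left(6 \cdot 3 - - \frac{28}{5}\right)^{2} = \left(18 + \frac{28}{5}\right)^{2} = \left(\frac{118}{5}\right)^{2} = \frac{13924}{25} \approx 556.96$)
$\frac{1}{m} = \frac{1}{\frac{13924}{25}} = \frac{25}{13924}$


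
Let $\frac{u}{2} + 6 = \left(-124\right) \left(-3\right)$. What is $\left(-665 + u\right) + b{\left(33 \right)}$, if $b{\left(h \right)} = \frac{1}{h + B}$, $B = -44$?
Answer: $\frac{736}{11} \approx 66.909$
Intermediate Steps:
$u = 732$ ($u = -12 + 2 \left(\left(-124\right) \left(-3\right)\right) = -12 + 2 \cdot 372 = -12 + 744 = 732$)
$b{\left(h \right)} = \frac{1}{-44 + h}$ ($b{\left(h \right)} = \frac{1}{h - 44} = \frac{1}{-44 + h}$)
$\left(-665 + u\right) + b{\left(33 \right)} = \left(-665 + 732\right) + \frac{1}{-44 + 33} = 67 + \frac{1}{-11} = 67 - \frac{1}{11} = \frac{736}{11}$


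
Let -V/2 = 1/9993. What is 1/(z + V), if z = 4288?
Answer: 9993/42849982 ≈ 0.00023321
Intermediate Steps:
V = -2/9993 ≈ -0.00020014
1/(z + V) = 1/(4288 - 2/9993) = 1/(42849982/9993) = 9993/42849982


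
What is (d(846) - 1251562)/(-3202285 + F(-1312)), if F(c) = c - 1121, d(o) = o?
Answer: 625358/1602359 ≈ 0.39027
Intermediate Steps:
F(c) = -1121 + c
(d(846) - 1251562)/(-3202285 + F(-1312)) = (846 - 1251562)/(-3202285 + (-1121 - 1312)) = -1250716/(-3202285 - 2433) = -1250716/(-3204718) = -1250716*(-1/3204718) = 625358/1602359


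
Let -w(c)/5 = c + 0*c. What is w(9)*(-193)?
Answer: 8685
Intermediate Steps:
w(c) = -5*c (w(c) = -5*(c + 0*c) = -5*(c + 0) = -5*c)
w(9)*(-193) = -5*9*(-193) = -45*(-193) = 8685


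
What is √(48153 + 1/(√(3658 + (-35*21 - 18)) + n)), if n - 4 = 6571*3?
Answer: √(48153 + 1/(19717 + √2905)) ≈ 219.44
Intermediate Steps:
n = 19717 (n = 4 + 6571*3 = 4 + 19713 = 19717)
√(48153 + 1/(√(3658 + (-35*21 - 18)) + n)) = √(48153 + 1/(√(3658 + (-35*21 - 18)) + 19717)) = √(48153 + 1/(√(3658 + (-735 - 18)) + 19717)) = √(48153 + 1/(√(3658 - 753) + 19717)) = √(48153 + 1/(√2905 + 19717)) = √(48153 + 1/(19717 + √2905))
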